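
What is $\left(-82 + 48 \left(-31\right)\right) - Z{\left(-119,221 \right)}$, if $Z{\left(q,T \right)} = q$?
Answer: $-1451$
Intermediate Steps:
$\left(-82 + 48 \left(-31\right)\right) - Z{\left(-119,221 \right)} = \left(-82 + 48 \left(-31\right)\right) - -119 = \left(-82 - 1488\right) + 119 = -1570 + 119 = -1451$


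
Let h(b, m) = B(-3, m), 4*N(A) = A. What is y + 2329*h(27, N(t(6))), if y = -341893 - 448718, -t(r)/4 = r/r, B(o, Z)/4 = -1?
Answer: -799927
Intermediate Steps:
B(o, Z) = -4 (B(o, Z) = 4*(-1) = -4)
t(r) = -4 (t(r) = -4*r/r = -4*1 = -4)
y = -790611
N(A) = A/4
h(b, m) = -4
y + 2329*h(27, N(t(6))) = -790611 + 2329*(-4) = -790611 - 9316 = -799927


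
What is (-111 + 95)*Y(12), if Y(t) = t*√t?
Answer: -384*√3 ≈ -665.11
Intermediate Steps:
Y(t) = t^(3/2)
(-111 + 95)*Y(12) = (-111 + 95)*12^(3/2) = -384*√3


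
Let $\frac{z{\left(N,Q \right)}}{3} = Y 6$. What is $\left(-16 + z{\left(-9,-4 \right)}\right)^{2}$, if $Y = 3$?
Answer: $1444$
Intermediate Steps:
$z{\left(N,Q \right)} = 54$ ($z{\left(N,Q \right)} = 3 \cdot 3 \cdot 6 = 3 \cdot 18 = 54$)
$\left(-16 + z{\left(-9,-4 \right)}\right)^{2} = \left(-16 + 54\right)^{2} = 38^{2} = 1444$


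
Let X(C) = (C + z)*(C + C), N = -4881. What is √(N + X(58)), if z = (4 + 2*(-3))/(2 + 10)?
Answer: √16449/3 ≈ 42.751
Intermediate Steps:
z = -⅙ (z = (4 - 6)/12 = -2*1/12 = -⅙ ≈ -0.16667)
X(C) = 2*C*(-⅙ + C) (X(C) = (C - ⅙)*(C + C) = (-⅙ + C)*(2*C) = 2*C*(-⅙ + C))
√(N + X(58)) = √(-4881 + (⅓)*58*(-1 + 6*58)) = √(-4881 + (⅓)*58*(-1 + 348)) = √(-4881 + (⅓)*58*347) = √(-4881 + 20126/3) = √(5483/3) = √16449/3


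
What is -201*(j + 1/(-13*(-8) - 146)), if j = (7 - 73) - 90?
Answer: 439051/14 ≈ 31361.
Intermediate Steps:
j = -156 (j = -66 - 90 = -156)
-201*(j + 1/(-13*(-8) - 146)) = -201*(-156 + 1/(-13*(-8) - 146)) = -201*(-156 + 1/(104 - 146)) = -201*(-156 + 1/(-42)) = -201*(-156 - 1/42) = -201*(-6553/42) = 439051/14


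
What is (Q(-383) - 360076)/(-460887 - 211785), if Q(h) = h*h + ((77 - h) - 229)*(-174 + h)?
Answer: 57009/112112 ≈ 0.50850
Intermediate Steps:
Q(h) = h² + (-174 + h)*(-152 - h) (Q(h) = h² + (-152 - h)*(-174 + h) = h² + (-174 + h)*(-152 - h))
(Q(-383) - 360076)/(-460887 - 211785) = ((26448 + 22*(-383)) - 360076)/(-460887 - 211785) = ((26448 - 8426) - 360076)/(-672672) = (18022 - 360076)*(-1/672672) = -342054*(-1/672672) = 57009/112112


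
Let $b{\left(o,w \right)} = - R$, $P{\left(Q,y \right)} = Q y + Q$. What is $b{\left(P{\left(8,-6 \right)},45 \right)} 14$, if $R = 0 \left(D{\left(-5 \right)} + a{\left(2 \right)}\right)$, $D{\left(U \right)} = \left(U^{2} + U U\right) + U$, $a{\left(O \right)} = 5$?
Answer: $0$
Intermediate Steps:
$P{\left(Q,y \right)} = Q + Q y$
$D{\left(U \right)} = U + 2 U^{2}$ ($D{\left(U \right)} = \left(U^{2} + U^{2}\right) + U = 2 U^{2} + U = U + 2 U^{2}$)
$R = 0$ ($R = 0 \left(- 5 \left(1 + 2 \left(-5\right)\right) + 5\right) = 0 \left(- 5 \left(1 - 10\right) + 5\right) = 0 \left(\left(-5\right) \left(-9\right) + 5\right) = 0 \left(45 + 5\right) = 0 \cdot 50 = 0$)
$b{\left(o,w \right)} = 0$ ($b{\left(o,w \right)} = \left(-1\right) 0 = 0$)
$b{\left(P{\left(8,-6 \right)},45 \right)} 14 = 0 \cdot 14 = 0$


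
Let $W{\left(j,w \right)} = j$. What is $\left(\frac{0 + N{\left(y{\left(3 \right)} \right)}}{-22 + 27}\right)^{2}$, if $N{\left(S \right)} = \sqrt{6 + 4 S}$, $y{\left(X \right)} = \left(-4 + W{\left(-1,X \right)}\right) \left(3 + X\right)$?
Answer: $- \frac{114}{25} \approx -4.56$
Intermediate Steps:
$y{\left(X \right)} = -15 - 5 X$ ($y{\left(X \right)} = \left(-4 - 1\right) \left(3 + X\right) = - 5 \left(3 + X\right) = -15 - 5 X$)
$\left(\frac{0 + N{\left(y{\left(3 \right)} \right)}}{-22 + 27}\right)^{2} = \left(\frac{0 + \sqrt{6 + 4 \left(-15 - 15\right)}}{-22 + 27}\right)^{2} = \left(\frac{0 + \sqrt{6 + 4 \left(-15 - 15\right)}}{5}\right)^{2} = \left(\left(0 + \sqrt{6 + 4 \left(-30\right)}\right) \frac{1}{5}\right)^{2} = \left(\left(0 + \sqrt{6 - 120}\right) \frac{1}{5}\right)^{2} = \left(\left(0 + \sqrt{-114}\right) \frac{1}{5}\right)^{2} = \left(\left(0 + i \sqrt{114}\right) \frac{1}{5}\right)^{2} = \left(i \sqrt{114} \cdot \frac{1}{5}\right)^{2} = \left(\frac{i \sqrt{114}}{5}\right)^{2} = - \frac{114}{25}$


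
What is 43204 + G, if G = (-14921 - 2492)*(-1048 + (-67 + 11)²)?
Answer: -36315140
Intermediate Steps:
G = -36358344 (G = -17413*(-1048 + (-56)²) = -17413*(-1048 + 3136) = -17413*2088 = -36358344)
43204 + G = 43204 - 36358344 = -36315140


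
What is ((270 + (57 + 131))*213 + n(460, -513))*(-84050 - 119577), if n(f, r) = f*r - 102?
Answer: 28208041056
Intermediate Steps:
n(f, r) = -102 + f*r
((270 + (57 + 131))*213 + n(460, -513))*(-84050 - 119577) = ((270 + (57 + 131))*213 + (-102 + 460*(-513)))*(-84050 - 119577) = ((270 + 188)*213 + (-102 - 235980))*(-203627) = (458*213 - 236082)*(-203627) = (97554 - 236082)*(-203627) = -138528*(-203627) = 28208041056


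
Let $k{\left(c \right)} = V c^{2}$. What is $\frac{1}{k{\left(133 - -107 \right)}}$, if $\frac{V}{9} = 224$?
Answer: $\frac{1}{116121600} \approx 8.6117 \cdot 10^{-9}$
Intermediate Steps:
$V = 2016$ ($V = 9 \cdot 224 = 2016$)
$k{\left(c \right)} = 2016 c^{2}$
$\frac{1}{k{\left(133 - -107 \right)}} = \frac{1}{2016 \left(133 - -107\right)^{2}} = \frac{1}{2016 \left(133 + 107\right)^{2}} = \frac{1}{2016 \cdot 240^{2}} = \frac{1}{2016 \cdot 57600} = \frac{1}{116121600}$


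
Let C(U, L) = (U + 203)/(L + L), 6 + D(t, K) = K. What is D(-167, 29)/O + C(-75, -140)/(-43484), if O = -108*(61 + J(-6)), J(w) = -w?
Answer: -8722211/2753189460 ≈ -0.0031680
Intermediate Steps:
D(t, K) = -6 + K
O = -7236 (O = -108*(61 - 1*(-6)) = -108*(61 + 6) = -108*67 = -7236)
C(U, L) = (203 + U)/(2*L) (C(U, L) = (203 + U)/((2*L)) = (203 + U)*(1/(2*L)) = (203 + U)/(2*L))
D(-167, 29)/O + C(-75, -140)/(-43484) = (-6 + 29)/(-7236) + ((1/2)*(203 - 75)/(-140))/(-43484) = 23*(-1/7236) + ((1/2)*(-1/140)*128)*(-1/43484) = -23/7236 - 16/35*(-1/43484) = -23/7236 + 4/380485 = -8722211/2753189460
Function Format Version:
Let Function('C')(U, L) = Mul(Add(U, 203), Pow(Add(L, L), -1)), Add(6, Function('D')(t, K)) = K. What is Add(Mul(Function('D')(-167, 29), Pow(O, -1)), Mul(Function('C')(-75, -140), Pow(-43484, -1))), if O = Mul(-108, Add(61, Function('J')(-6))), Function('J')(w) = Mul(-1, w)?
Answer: Rational(-8722211, 2753189460) ≈ -0.0031680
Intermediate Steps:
Function('D')(t, K) = Add(-6, K)
O = -7236 (O = Mul(-108, Add(61, Mul(-1, -6))) = Mul(-108, Add(61, 6)) = Mul(-108, 67) = -7236)
Function('C')(U, L) = Mul(Rational(1, 2), Pow(L, -1), Add(203, U)) (Function('C')(U, L) = Mul(Add(203, U), Pow(Mul(2, L), -1)) = Mul(Add(203, U), Mul(Rational(1, 2), Pow(L, -1))) = Mul(Rational(1, 2), Pow(L, -1), Add(203, U)))
Add(Mul(Function('D')(-167, 29), Pow(O, -1)), Mul(Function('C')(-75, -140), Pow(-43484, -1))) = Add(Mul(Add(-6, 29), Pow(-7236, -1)), Mul(Mul(Rational(1, 2), Pow(-140, -1), Add(203, -75)), Pow(-43484, -1))) = Add(Mul(23, Rational(-1, 7236)), Mul(Mul(Rational(1, 2), Rational(-1, 140), 128), Rational(-1, 43484))) = Add(Rational(-23, 7236), Mul(Rational(-16, 35), Rational(-1, 43484))) = Add(Rational(-23, 7236), Rational(4, 380485)) = Rational(-8722211, 2753189460)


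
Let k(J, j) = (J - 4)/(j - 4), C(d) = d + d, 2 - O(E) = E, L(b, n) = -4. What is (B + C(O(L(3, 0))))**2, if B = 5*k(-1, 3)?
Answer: 1369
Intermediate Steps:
O(E) = 2 - E
C(d) = 2*d
k(J, j) = (-4 + J)/(-4 + j)
B = 25 (B = 5*((-4 - 1)/(-4 + 3)) = 5*(-5/(-1)) = 5*(-1*(-5)) = 5*5 = 25)
(B + C(O(L(3, 0))))**2 = (25 + 2*(2 - 1*(-4)))**2 = (25 + 2*(2 + 4))**2 = (25 + 2*6)**2 = (25 + 12)**2 = 37**2 = 1369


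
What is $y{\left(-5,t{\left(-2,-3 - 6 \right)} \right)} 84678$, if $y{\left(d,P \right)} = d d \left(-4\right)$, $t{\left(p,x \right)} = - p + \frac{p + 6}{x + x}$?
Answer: $-8467800$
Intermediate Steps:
$t{\left(p,x \right)} = - p + \frac{6 + p}{2 x}$
$y{\left(d,P \right)} = - 4 d^{2}$ ($y{\left(d,P \right)} = d^{2} \left(-4\right) = - 4 d^{2}$)
$y{\left(-5,t{\left(-2,-3 - 6 \right)} \right)} 84678 = - 4 \left(-5\right)^{2} \cdot 84678 = \left(-4\right) 25 \cdot 84678 = \left(-100\right) 84678 = -8467800$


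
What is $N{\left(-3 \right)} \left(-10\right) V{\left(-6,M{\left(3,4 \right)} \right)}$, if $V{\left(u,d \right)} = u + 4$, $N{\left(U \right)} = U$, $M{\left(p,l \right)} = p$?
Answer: $-60$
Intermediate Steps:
$V{\left(u,d \right)} = 4 + u$
$N{\left(-3 \right)} \left(-10\right) V{\left(-6,M{\left(3,4 \right)} \right)} = \left(-3\right) \left(-10\right) \left(4 - 6\right) = 30 \left(-2\right) = -60$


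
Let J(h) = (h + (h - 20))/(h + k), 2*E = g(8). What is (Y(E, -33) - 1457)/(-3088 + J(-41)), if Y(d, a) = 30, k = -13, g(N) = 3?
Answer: 12843/27775 ≈ 0.46239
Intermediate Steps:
E = 3/2 (E = (1/2)*3 = 3/2 ≈ 1.5000)
J(h) = (-20 + 2*h)/(-13 + h) (J(h) = (h + (h - 20))/(h - 13) = (h + (-20 + h))/(-13 + h) = (-20 + 2*h)/(-13 + h))
(Y(E, -33) - 1457)/(-3088 + J(-41)) = (30 - 1457)/(-3088 + 2*(-10 - 41)/(-13 - 41)) = -1427/(-3088 + 2*(-51)/(-54)) = -1427/(-3088 + 2*(-1/54)*(-51)) = -1427/(-3088 + 17/9) = -1427/(-27775/9) = -1427*(-9/27775) = 12843/27775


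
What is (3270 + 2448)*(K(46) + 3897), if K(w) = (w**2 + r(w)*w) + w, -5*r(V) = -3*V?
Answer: 209524674/5 ≈ 4.1905e+7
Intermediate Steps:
r(V) = 3*V/5 (r(V) = -(-3)*V/5 = 3*V/5)
K(w) = w + 8*w**2/5 (K(w) = (w**2 + (3*w/5)*w) + w = (w**2 + 3*w**2/5) + w = 8*w**2/5 + w = w + 8*w**2/5)
(3270 + 2448)*(K(46) + 3897) = (3270 + 2448)*((1/5)*46*(5 + 8*46) + 3897) = 5718*((1/5)*46*(5 + 368) + 3897) = 5718*((1/5)*46*373 + 3897) = 5718*(17158/5 + 3897) = 5718*(36643/5) = 209524674/5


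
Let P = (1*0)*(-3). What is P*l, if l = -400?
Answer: 0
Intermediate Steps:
P = 0 (P = 0*(-3) = 0)
P*l = 0*(-400) = 0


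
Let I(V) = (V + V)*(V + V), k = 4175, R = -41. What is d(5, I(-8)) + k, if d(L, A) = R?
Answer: 4134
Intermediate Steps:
I(V) = 4*V**2 (I(V) = (2*V)*(2*V) = 4*V**2)
d(L, A) = -41
d(5, I(-8)) + k = -41 + 4175 = 4134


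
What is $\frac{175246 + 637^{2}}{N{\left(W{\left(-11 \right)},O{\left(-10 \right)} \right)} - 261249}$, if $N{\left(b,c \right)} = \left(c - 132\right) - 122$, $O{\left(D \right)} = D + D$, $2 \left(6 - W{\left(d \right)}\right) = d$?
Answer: $- \frac{581015}{261523} \approx -2.2217$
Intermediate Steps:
$W{\left(d \right)} = 6 - \frac{d}{2}$
$O{\left(D \right)} = 2 D$
$N{\left(b,c \right)} = -254 + c$ ($N{\left(b,c \right)} = \left(-132 + c\right) - 122 = -254 + c$)
$\frac{175246 + 637^{2}}{N{\left(W{\left(-11 \right)},O{\left(-10 \right)} \right)} - 261249} = \frac{175246 + 637^{2}}{\left(-254 + 2 \left(-10\right)\right) - 261249} = \frac{175246 + 405769}{\left(-254 - 20\right) - 261249} = \frac{581015}{-274 - 261249} = \frac{581015}{-261523} = 581015 \left(- \frac{1}{261523}\right) = - \frac{581015}{261523}$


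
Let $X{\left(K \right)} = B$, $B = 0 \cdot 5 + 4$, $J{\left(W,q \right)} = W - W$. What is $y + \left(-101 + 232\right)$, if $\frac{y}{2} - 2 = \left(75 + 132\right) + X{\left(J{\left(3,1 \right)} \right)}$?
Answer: $557$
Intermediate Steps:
$J{\left(W,q \right)} = 0$
$B = 4$ ($B = 0 + 4 = 4$)
$X{\left(K \right)} = 4$
$y = 426$ ($y = 4 + 2 \left(\left(75 + 132\right) + 4\right) = 4 + 2 \left(207 + 4\right) = 4 + 2 \cdot 211 = 4 + 422 = 426$)
$y + \left(-101 + 232\right) = 426 + \left(-101 + 232\right) = 426 + 131 = 557$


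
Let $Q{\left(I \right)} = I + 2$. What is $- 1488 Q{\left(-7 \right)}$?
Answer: $7440$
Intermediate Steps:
$Q{\left(I \right)} = 2 + I$
$- 1488 Q{\left(-7 \right)} = - 1488 \left(2 - 7\right) = \left(-1488\right) \left(-5\right) = 7440$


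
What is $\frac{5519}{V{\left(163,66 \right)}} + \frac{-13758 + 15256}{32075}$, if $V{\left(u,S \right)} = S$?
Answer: $\frac{177120793}{2116950} \approx 83.668$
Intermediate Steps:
$\frac{5519}{V{\left(163,66 \right)}} + \frac{-13758 + 15256}{32075} = \frac{5519}{66} + \frac{-13758 + 15256}{32075} = 5519 \cdot \frac{1}{66} + 1498 \cdot \frac{1}{32075} = \frac{5519}{66} + \frac{1498}{32075} = \frac{177120793}{2116950}$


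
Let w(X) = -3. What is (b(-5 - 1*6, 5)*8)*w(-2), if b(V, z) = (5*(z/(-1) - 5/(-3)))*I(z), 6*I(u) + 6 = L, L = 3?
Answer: -200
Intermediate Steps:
I(u) = -1/2 (I(u) = -1 + (1/6)*3 = -1 + 1/2 = -1/2)
b(V, z) = -25/6 + 5*z/2 (b(V, z) = (5*(z/(-1) - 5/(-3)))*(-1/2) = (5*(z*(-1) - 5*(-1/3)))*(-1/2) = (5*(-z + 5/3))*(-1/2) = (5*(5/3 - z))*(-1/2) = (25/3 - 5*z)*(-1/2) = -25/6 + 5*z/2)
(b(-5 - 1*6, 5)*8)*w(-2) = ((-25/6 + (5/2)*5)*8)*(-3) = ((-25/6 + 25/2)*8)*(-3) = ((25/3)*8)*(-3) = (200/3)*(-3) = -200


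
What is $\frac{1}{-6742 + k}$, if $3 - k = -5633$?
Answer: $- \frac{1}{1106} \approx -0.00090416$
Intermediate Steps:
$k = 5636$ ($k = 3 - -5633 = 3 + 5633 = 5636$)
$\frac{1}{-6742 + k} = \frac{1}{-6742 + 5636} = \frac{1}{-1106} = - \frac{1}{1106}$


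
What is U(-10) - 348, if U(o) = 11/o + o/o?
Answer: -3481/10 ≈ -348.10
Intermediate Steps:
U(o) = 1 + 11/o (U(o) = 11/o + 1 = 1 + 11/o)
U(-10) - 348 = (11 - 10)/(-10) - 348 = -⅒*1 - 348 = -⅒ - 348 = -3481/10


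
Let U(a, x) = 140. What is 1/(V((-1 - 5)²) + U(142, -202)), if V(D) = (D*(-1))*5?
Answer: -1/40 ≈ -0.025000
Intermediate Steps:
V(D) = -5*D (V(D) = -D*5 = -5*D)
1/(V((-1 - 5)²) + U(142, -202)) = 1/(-5*(-1 - 5)² + 140) = 1/(-5*(-6)² + 140) = 1/(-5*36 + 140) = 1/(-180 + 140) = 1/(-40) = -1/40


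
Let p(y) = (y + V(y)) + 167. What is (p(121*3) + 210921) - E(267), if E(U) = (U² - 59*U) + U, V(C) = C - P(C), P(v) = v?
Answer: 155648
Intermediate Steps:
V(C) = 0 (V(C) = C - C = 0)
E(U) = U² - 58*U
p(y) = 167 + y (p(y) = (y + 0) + 167 = y + 167 = 167 + y)
(p(121*3) + 210921) - E(267) = ((167 + 121*3) + 210921) - 267*(-58 + 267) = ((167 + 363) + 210921) - 267*209 = (530 + 210921) - 1*55803 = 211451 - 55803 = 155648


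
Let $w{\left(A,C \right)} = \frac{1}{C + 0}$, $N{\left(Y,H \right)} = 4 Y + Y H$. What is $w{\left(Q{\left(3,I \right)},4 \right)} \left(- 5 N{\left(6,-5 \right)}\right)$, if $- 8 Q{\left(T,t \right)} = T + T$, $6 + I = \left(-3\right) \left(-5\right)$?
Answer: $\frac{15}{2} \approx 7.5$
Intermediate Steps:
$I = 9$ ($I = -6 - -15 = -6 + 15 = 9$)
$Q{\left(T,t \right)} = - \frac{T}{4}$ ($Q{\left(T,t \right)} = - \frac{T + T}{8} = - \frac{2 T}{8} = - \frac{T}{4}$)
$N{\left(Y,H \right)} = 4 Y + H Y$
$w{\left(A,C \right)} = \frac{1}{C}$
$w{\left(Q{\left(3,I \right)},4 \right)} \left(- 5 N{\left(6,-5 \right)}\right) = \frac{\left(-5\right) 6 \left(4 - 5\right)}{4} = \frac{\left(-5\right) 6 \left(-1\right)}{4} = \frac{\left(-5\right) \left(-6\right)}{4} = \frac{1}{4} \cdot 30 = \frac{15}{2}$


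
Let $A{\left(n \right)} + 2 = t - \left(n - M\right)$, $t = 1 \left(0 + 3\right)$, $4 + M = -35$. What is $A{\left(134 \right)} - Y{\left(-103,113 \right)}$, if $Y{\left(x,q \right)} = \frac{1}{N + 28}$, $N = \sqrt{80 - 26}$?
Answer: $- \frac{62794}{365} + \frac{3 \sqrt{6}}{730} \approx -172.03$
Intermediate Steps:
$M = -39$ ($M = -4 - 35 = -39$)
$N = 3 \sqrt{6}$ ($N = \sqrt{54} = 3 \sqrt{6} \approx 7.3485$)
$Y{\left(x,q \right)} = \frac{1}{28 + 3 \sqrt{6}}$ ($Y{\left(x,q \right)} = \frac{1}{3 \sqrt{6} + 28} = \frac{1}{28 + 3 \sqrt{6}}$)
$t = 3$ ($t = 1 \cdot 3 = 3$)
$A{\left(n \right)} = -38 - n$ ($A{\left(n \right)} = -2 - \left(-3 + 39 + n\right) = -2 - \left(36 + n\right) = -38 - n$)
$A{\left(134 \right)} - Y{\left(-103,113 \right)} = \left(-38 - 134\right) - \left(\frac{14}{365} - \frac{3 \sqrt{6}}{730}\right) = -172 - \left(\frac{14}{365} - \frac{3 \sqrt{6}}{730}\right) = - \frac{62794}{365} + \frac{3 \sqrt{6}}{730}$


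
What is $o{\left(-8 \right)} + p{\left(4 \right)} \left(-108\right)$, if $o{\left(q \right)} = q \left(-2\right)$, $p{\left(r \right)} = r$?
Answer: $-416$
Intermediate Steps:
$o{\left(q \right)} = - 2 q$
$o{\left(-8 \right)} + p{\left(4 \right)} \left(-108\right) = \left(-2\right) \left(-8\right) + 4 \left(-108\right) = 16 - 432 = -416$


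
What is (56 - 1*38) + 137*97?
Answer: 13307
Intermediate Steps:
(56 - 1*38) + 137*97 = (56 - 38) + 13289 = 18 + 13289 = 13307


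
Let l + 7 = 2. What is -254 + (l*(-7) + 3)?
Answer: -216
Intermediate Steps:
l = -5 (l = -7 + 2 = -5)
-254 + (l*(-7) + 3) = -254 + (-5*(-7) + 3) = -254 + (35 + 3) = -254 + 38 = -216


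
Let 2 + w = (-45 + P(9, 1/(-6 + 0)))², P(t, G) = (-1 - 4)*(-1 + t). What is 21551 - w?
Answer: 14328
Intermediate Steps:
P(t, G) = 5 - 5*t (P(t, G) = -5*(-1 + t) = 5 - 5*t)
w = 7223 (w = -2 + (-45 + (5 - 5*9))² = -2 + (-45 + (5 - 45))² = -2 + (-45 - 40)² = -2 + (-85)² = -2 + 7225 = 7223)
21551 - w = 21551 - 1*7223 = 21551 - 7223 = 14328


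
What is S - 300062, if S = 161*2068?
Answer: 32886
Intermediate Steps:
S = 332948
S - 300062 = 332948 - 300062 = 32886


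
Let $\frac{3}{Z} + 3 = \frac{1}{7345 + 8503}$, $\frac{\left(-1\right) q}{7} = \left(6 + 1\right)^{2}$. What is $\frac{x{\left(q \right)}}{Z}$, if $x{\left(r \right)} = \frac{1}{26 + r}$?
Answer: $\frac{47543}{15071448} \approx 0.0031545$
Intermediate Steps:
$q = -343$ ($q = - 7 \left(6 + 1\right)^{2} = - 7 \cdot 7^{2} = \left(-7\right) 49 = -343$)
$Z = - \frac{47544}{47543}$ ($Z = \frac{3}{-3 + \frac{1}{7345 + 8503}} = \frac{3}{-3 + \frac{1}{15848}} = \frac{3}{- \frac{47543}{15848}} = 3 \left(- \frac{15848}{47543}\right) = - \frac{47544}{47543} \approx -1.0$)
$\frac{x{\left(q \right)}}{Z} = \frac{1}{\left(26 - 343\right) \left(- \frac{47544}{47543}\right)} = \frac{1}{-317} \left(- \frac{47543}{47544}\right) = \left(- \frac{1}{317}\right) \left(- \frac{47543}{47544}\right) = \frac{47543}{15071448}$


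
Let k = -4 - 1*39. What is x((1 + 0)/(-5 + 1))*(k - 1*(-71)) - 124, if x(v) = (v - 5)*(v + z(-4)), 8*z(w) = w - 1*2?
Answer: 23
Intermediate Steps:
z(w) = -¼ + w/8 (z(w) = (w - 1*2)/8 = (w - 2)/8 = (-2 + w)/8 = -¼ + w/8)
x(v) = (-5 + v)*(-¾ + v) (x(v) = (v - 5)*(v + (-¼ + (⅛)*(-4))) = (-5 + v)*(v + (-¼ - ½)) = (-5 + v)*(v - ¾) = (-5 + v)*(-¾ + v))
k = -43 (k = -4 - 39 = -43)
x((1 + 0)/(-5 + 1))*(k - 1*(-71)) - 124 = (15/4 + ((1 + 0)/(-5 + 1))² - 23*(1 + 0)/(4*(-5 + 1)))*(-43 - 1*(-71)) - 124 = (15/4 + (1/(-4))² - 23/(4*(-4)))*(-43 + 71) - 124 = (15/4 + (1*(-¼))² - 23*(-1)/(4*4))*28 - 124 = (15/4 + (-¼)² - 23/4*(-¼))*28 - 124 = (15/4 + 1/16 + 23/16)*28 - 124 = (21/4)*28 - 124 = 147 - 124 = 23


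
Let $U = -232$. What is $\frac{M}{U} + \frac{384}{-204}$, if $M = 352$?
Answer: $- \frac{1676}{493} \approx -3.3996$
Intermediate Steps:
$\frac{M}{U} + \frac{384}{-204} = \frac{352}{-232} + \frac{384}{-204} = 352 \left(- \frac{1}{232}\right) + 384 \left(- \frac{1}{204}\right) = - \frac{44}{29} - \frac{32}{17} = - \frac{1676}{493}$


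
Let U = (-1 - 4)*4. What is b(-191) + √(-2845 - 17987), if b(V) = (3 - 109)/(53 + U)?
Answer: -106/33 + 4*I*√1302 ≈ -3.2121 + 144.33*I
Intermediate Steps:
U = -20 (U = -5*4 = -20)
b(V) = -106/33 (b(V) = (3 - 109)/(53 - 20) = -106/33)
b(-191) + √(-2845 - 17987) = -106/33 + √(-2845 - 17987) = -106/33 + √(-20832) = -106/33 + 4*I*√1302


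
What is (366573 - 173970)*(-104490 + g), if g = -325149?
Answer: -82749760317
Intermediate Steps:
(366573 - 173970)*(-104490 + g) = (366573 - 173970)*(-104490 - 325149) = 192603*(-429639) = -82749760317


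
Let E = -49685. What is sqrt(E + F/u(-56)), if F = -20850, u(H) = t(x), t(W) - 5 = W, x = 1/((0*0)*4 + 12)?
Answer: I*sqrt(200140085)/61 ≈ 231.92*I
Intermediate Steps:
x = 1/12 (x = 1/(0*4 + 12) = 1/(0 + 12) = 1/12 ≈ 0.083333)
t(W) = 5 + W
u(H) = 61/12 (u(H) = 5 + 1/12 = 61/12)
sqrt(E + F/u(-56)) = sqrt(-49685 - 20850/61/12) = sqrt(-49685 - 20850*12/61) = sqrt(-49685 - 250200/61) = sqrt(-3280985/61) = I*sqrt(200140085)/61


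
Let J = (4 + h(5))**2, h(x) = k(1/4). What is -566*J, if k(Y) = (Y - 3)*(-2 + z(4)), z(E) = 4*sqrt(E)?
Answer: -176875/2 ≈ -88438.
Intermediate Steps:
k(Y) = -18 + 6*Y (k(Y) = (Y - 3)*(-2 + 4*sqrt(4)) = (-3 + Y)*(-2 + 4*2) = (-3 + Y)*(-2 + 8) = (-3 + Y)*6 = -18 + 6*Y)
h(x) = -33/2 (h(x) = -18 + 6/4 = -18 + 6*(1/4) = -18 + 3/2 = -33/2)
J = 625/4 (J = (4 - 33/2)**2 = (-25/2)**2 = 625/4 ≈ 156.25)
-566*J = -566*625/4 = -176875/2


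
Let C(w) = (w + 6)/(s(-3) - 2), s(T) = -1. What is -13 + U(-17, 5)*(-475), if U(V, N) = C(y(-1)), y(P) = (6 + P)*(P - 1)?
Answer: -1939/3 ≈ -646.33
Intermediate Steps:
y(P) = (-1 + P)*(6 + P) (y(P) = (6 + P)*(-1 + P) = (-1 + P)*(6 + P))
C(w) = -2 - w/3 (C(w) = (w + 6)/(-1 - 2) = (6 + w)/(-3) = (6 + w)*(-1/3) = -2 - w/3)
U(V, N) = 4/3 (U(V, N) = -2 - (-6 + (-1)**2 + 5*(-1))/3 = -2 - (-6 + 1 - 5)/3 = -2 - 1/3*(-10) = -2 + 10/3 = 4/3)
-13 + U(-17, 5)*(-475) = -13 + (4/3)*(-475) = -13 - 1900/3 = -1939/3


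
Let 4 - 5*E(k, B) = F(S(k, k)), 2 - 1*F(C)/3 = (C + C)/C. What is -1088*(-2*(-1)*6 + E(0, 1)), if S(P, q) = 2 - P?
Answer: -69632/5 ≈ -13926.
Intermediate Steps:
F(C) = 0 (F(C) = 6 - 3*(C + C)/C = 6 - 3*2*C/C = 6 - 3*2 = 6 - 6 = 0)
E(k, B) = 4/5 (E(k, B) = 4/5 - 1/5*0 = 4/5 + 0 = 4/5)
-1088*(-2*(-1)*6 + E(0, 1)) = -1088*(-2*(-1)*6 + 4/5) = -1088*(2*6 + 4/5) = -1088*(12 + 4/5) = -1088*64/5 = -69632/5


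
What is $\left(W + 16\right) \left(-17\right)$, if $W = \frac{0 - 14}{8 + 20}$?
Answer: $- \frac{527}{2} \approx -263.5$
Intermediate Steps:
$W = - \frac{1}{2}$ ($W = - \frac{14}{28} = \left(-14\right) \frac{1}{28} = - \frac{1}{2} \approx -0.5$)
$\left(W + 16\right) \left(-17\right) = \left(- \frac{1}{2} + 16\right) \left(-17\right) = \frac{31}{2} \left(-17\right) = - \frac{527}{2}$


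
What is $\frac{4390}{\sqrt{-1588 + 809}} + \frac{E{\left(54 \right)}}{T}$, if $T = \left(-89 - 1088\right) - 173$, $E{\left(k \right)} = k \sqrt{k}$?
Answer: $- \frac{3 \sqrt{6}}{25} - \frac{4390 i \sqrt{779}}{779} \approx -0.29394 - 157.29 i$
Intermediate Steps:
$E{\left(k \right)} = k^{\frac{3}{2}}$
$T = -1350$ ($T = -1177 - 173 = -1350$)
$\frac{4390}{\sqrt{-1588 + 809}} + \frac{E{\left(54 \right)}}{T} = \frac{4390}{\sqrt{-1588 + 809}} + \frac{54^{\frac{3}{2}}}{-1350} = \frac{4390}{\sqrt{-779}} + 162 \sqrt{6} \left(- \frac{1}{1350}\right) = \frac{4390}{i \sqrt{779}} - \frac{3 \sqrt{6}}{25} = 4390 \left(- \frac{i \sqrt{779}}{779}\right) - \frac{3 \sqrt{6}}{25} = - \frac{4390 i \sqrt{779}}{779} - \frac{3 \sqrt{6}}{25} = - \frac{3 \sqrt{6}}{25} - \frac{4390 i \sqrt{779}}{779}$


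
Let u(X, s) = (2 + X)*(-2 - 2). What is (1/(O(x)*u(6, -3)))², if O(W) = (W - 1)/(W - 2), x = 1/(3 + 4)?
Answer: 169/36864 ≈ 0.0045844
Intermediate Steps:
x = ⅐ (x = 1/7 = ⅐ ≈ 0.14286)
O(W) = (-1 + W)/(-2 + W)
u(X, s) = -8 - 4*X (u(X, s) = (2 + X)*(-4) = -8 - 4*X)
(1/(O(x)*u(6, -3)))² = (1/((((-1 + ⅐)/(-2 + ⅐)))*(-8 - 4*6)))² = (1/(((-6/7/(-13/7)))*(-8 - 24)))² = (1/(-7/13*(-6/7)*(-32)))² = (-1/32/(6/13))² = ((13/6)*(-1/32))² = (-13/192)² = 169/36864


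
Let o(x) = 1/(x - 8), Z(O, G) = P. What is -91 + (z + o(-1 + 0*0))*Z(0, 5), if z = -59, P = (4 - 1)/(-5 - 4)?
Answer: -1925/27 ≈ -71.296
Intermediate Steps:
P = -⅓ (P = 3/(-9) = 3*(-⅑) = -⅓ ≈ -0.33333)
Z(O, G) = -⅓
o(x) = 1/(-8 + x)
-91 + (z + o(-1 + 0*0))*Z(0, 5) = -91 + (-59 + 1/(-8 + (-1 + 0*0)))*(-⅓) = -91 + (-59 + 1/(-8 + (-1 + 0)))*(-⅓) = -91 + (-59 + 1/(-8 - 1))*(-⅓) = -91 + (-59 + 1/(-9))*(-⅓) = -91 + (-59 - ⅑)*(-⅓) = -91 - 532/9*(-⅓) = -91 + 532/27 = -1925/27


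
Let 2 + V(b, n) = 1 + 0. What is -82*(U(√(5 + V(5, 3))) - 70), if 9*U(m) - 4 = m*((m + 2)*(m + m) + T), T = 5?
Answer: 47888/9 ≈ 5320.9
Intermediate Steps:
V(b, n) = -1 (V(b, n) = -2 + (1 + 0) = -2 + 1 = -1)
U(m) = 4/9 + m*(5 + 2*m*(2 + m))/9 (U(m) = 4/9 + (m*((m + 2)*(m + m) + 5))/9 = 4/9 + (m*((2 + m)*(2*m) + 5))/9 = 4/9 + (m*(2*m*(2 + m) + 5))/9 = 4/9 + (m*(5 + 2*m*(2 + m)))/9 = 4/9 + m*(5 + 2*m*(2 + m))/9)
-82*(U(√(5 + V(5, 3))) - 70) = -82*((4/9 + 2*(√(5 - 1))³/9 + 4*(√(5 - 1))²/9 + 5*√(5 - 1)/9) - 70) = -82*((4/9 + 2*(√4)³/9 + 4*(√4)²/9 + 5*√4/9) - 70) = -82*((4/9 + (2/9)*2³ + (4/9)*2² + (5/9)*2) - 70) = -82*((4/9 + (2/9)*8 + (4/9)*4 + 10/9) - 70) = -82*((4/9 + 16/9 + 16/9 + 10/9) - 70) = -82*(46/9 - 70) = -82*(-584/9) = 47888/9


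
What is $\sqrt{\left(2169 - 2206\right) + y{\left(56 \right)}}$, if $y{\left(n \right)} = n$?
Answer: $\sqrt{19} \approx 4.3589$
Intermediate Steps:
$\sqrt{\left(2169 - 2206\right) + y{\left(56 \right)}} = \sqrt{\left(2169 - 2206\right) + 56} = \sqrt{-37 + 56} = \sqrt{19}$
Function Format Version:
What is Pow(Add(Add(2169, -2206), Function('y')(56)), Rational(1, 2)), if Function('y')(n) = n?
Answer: Pow(19, Rational(1, 2)) ≈ 4.3589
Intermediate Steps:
Pow(Add(Add(2169, -2206), Function('y')(56)), Rational(1, 2)) = Pow(Add(Add(2169, -2206), 56), Rational(1, 2)) = Pow(Add(-37, 56), Rational(1, 2)) = Pow(19, Rational(1, 2))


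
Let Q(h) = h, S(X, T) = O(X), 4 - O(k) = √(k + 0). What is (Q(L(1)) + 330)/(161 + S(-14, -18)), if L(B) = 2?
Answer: 54780/27239 + 332*I*√14/27239 ≈ 2.0111 + 0.045605*I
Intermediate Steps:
O(k) = 4 - √k (O(k) = 4 - √(k + 0) = 4 - √k)
S(X, T) = 4 - √X
(Q(L(1)) + 330)/(161 + S(-14, -18)) = (2 + 330)/(161 + (4 - √(-14))) = 332/(161 + (4 - I*√14)) = 332/(165 - I*√14)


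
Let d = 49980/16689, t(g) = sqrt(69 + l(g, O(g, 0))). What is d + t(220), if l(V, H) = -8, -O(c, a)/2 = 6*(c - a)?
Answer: 16660/5563 + sqrt(61) ≈ 10.805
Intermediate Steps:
O(c, a) = -12*c + 12*a (O(c, a) = -12*(c - a) = -2*(-6*a + 6*c) = -12*c + 12*a)
t(g) = sqrt(61) (t(g) = sqrt(69 - 8) = sqrt(61))
d = 16660/5563 (d = 49980*(1/16689) = 16660/5563 ≈ 2.9948)
d + t(220) = 16660/5563 + sqrt(61)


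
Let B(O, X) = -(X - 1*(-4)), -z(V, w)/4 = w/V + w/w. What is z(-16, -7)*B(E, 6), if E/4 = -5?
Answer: 115/2 ≈ 57.500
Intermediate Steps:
E = -20 (E = 4*(-5) = -20)
z(V, w) = -4 - 4*w/V (z(V, w) = -4*(w/V + w/w) = -4*(w/V + 1) = -4*(1 + w/V) = -4 - 4*w/V)
B(O, X) = -4 - X (B(O, X) = -(X + 4) = -(4 + X) = -4 - X)
z(-16, -7)*B(E, 6) = (-4 - 4*(-7)/(-16))*(-4 - 1*6) = (-4 - 4*(-7)*(-1/16))*(-4 - 6) = (-4 - 7/4)*(-10) = -23/4*(-10) = 115/2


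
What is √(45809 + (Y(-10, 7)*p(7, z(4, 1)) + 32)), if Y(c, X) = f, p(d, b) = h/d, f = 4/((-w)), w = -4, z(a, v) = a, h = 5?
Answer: 22*√4641/7 ≈ 214.11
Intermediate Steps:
f = 1 (f = 4/((-1*(-4))) = 4/4 = 4*(¼) = 1)
p(d, b) = 5/d
Y(c, X) = 1
√(45809 + (Y(-10, 7)*p(7, z(4, 1)) + 32)) = √(45809 + (1*(5/7) + 32)) = √(45809 + (5/7 + 32)) = √(45809 + 229/7) = √(320892/7) = 22*√4641/7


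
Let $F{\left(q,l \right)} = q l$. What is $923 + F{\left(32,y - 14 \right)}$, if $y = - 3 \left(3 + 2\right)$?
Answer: $-5$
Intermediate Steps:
$y = -15$ ($y = \left(-3\right) 5 = -15$)
$F{\left(q,l \right)} = l q$
$923 + F{\left(32,y - 14 \right)} = 923 + \left(-15 - 14\right) 32 = 923 - 928 = -5$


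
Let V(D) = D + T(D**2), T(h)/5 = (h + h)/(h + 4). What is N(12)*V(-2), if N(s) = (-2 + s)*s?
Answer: 360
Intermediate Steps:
N(s) = s*(-2 + s)
T(h) = 10*h/(4 + h) (T(h) = 5*((h + h)/(h + 4)) = 5*((2*h)/(4 + h)) = 5*(2*h/(4 + h)) = 10*h/(4 + h))
V(D) = D + 10*D**2/(4 + D**2)
N(12)*V(-2) = (12*(-2 + 12))*(-2*(4 + (-2)**2 + 10*(-2))/(4 + (-2)**2)) = (12*10)*(-2*(4 + 4 - 20)/(4 + 4)) = 120*(-2*(-12)/8) = 120*(-2*1/8*(-12)) = 120*3 = 360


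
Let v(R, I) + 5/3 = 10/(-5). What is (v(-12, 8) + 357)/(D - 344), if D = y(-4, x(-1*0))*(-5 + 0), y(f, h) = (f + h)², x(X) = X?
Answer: -⅚ ≈ -0.83333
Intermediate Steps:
v(R, I) = -11/3 (v(R, I) = -5/3 + 10/(-5) = -5/3 + 10*(-⅕) = -5/3 - 2 = -11/3)
D = -80 (D = (-4 - 1*0)²*(-5 + 0) = (-4 + 0)²*(-5) = (-4)²*(-5) = 16*(-5) = -80)
(v(-12, 8) + 357)/(D - 344) = (-11/3 + 357)/(-80 - 344) = (1060/3)/(-424) = (1060/3)*(-1/424) = -⅚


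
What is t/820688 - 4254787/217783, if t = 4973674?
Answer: -1204335494357/89365947352 ≈ -13.476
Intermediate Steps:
t/820688 - 4254787/217783 = 4973674/820688 - 4254787/217783 = 4973674*(1/820688) - 4254787*1/217783 = 2486837/410344 - 4254787/217783 = -1204335494357/89365947352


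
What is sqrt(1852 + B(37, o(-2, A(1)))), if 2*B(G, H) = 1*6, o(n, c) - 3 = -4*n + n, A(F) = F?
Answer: sqrt(1855) ≈ 43.070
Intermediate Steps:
o(n, c) = 3 - 3*n (o(n, c) = 3 + (-4*n + n) = 3 - 3*n)
B(G, H) = 3 (B(G, H) = (1*6)/2 = (1/2)*6 = 3)
sqrt(1852 + B(37, o(-2, A(1)))) = sqrt(1852 + 3) = sqrt(1855)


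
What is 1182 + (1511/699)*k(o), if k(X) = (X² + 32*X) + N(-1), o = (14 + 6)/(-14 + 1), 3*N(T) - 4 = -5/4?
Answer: 1534773613/1417572 ≈ 1082.7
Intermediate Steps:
N(T) = 11/12 (N(T) = 4/3 + (-5/4)/3 = 4/3 + (-5*¼)/3 = 4/3 + (⅓)*(-5/4) = 4/3 - 5/12 = 11/12)
o = -20/13 (o = 20/(-13) = 20*(-1/13) = -20/13 ≈ -1.5385)
k(X) = 11/12 + X² + 32*X (k(X) = (X² + 32*X) + 11/12 = 11/12 + X² + 32*X)
1182 + (1511/699)*k(o) = 1182 + (1511/699)*(11/12 + (-20/13)² + 32*(-20/13)) = 1182 + (1511*(1/699))*(11/12 + 400/169 - 640/13) = 1182 + (1511/699)*(-93181/2028) = 1182 - 140796491/1417572 = 1534773613/1417572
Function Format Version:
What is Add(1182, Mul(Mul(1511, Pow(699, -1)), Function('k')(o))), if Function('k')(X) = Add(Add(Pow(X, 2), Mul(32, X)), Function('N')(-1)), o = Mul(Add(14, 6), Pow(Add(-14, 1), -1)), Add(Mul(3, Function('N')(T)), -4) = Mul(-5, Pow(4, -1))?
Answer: Rational(1534773613, 1417572) ≈ 1082.7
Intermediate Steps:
Function('N')(T) = Rational(11, 12) (Function('N')(T) = Add(Rational(4, 3), Mul(Rational(1, 3), Mul(-5, Pow(4, -1)))) = Add(Rational(4, 3), Mul(Rational(1, 3), Mul(-5, Rational(1, 4)))) = Add(Rational(4, 3), Mul(Rational(1, 3), Rational(-5, 4))) = Add(Rational(4, 3), Rational(-5, 12)) = Rational(11, 12))
o = Rational(-20, 13) (o = Mul(20, Pow(-13, -1)) = Mul(20, Rational(-1, 13)) = Rational(-20, 13) ≈ -1.5385)
Function('k')(X) = Add(Rational(11, 12), Pow(X, 2), Mul(32, X)) (Function('k')(X) = Add(Add(Pow(X, 2), Mul(32, X)), Rational(11, 12)) = Add(Rational(11, 12), Pow(X, 2), Mul(32, X)))
Add(1182, Mul(Mul(1511, Pow(699, -1)), Function('k')(o))) = Add(1182, Mul(Mul(1511, Pow(699, -1)), Add(Rational(11, 12), Pow(Rational(-20, 13), 2), Mul(32, Rational(-20, 13))))) = Add(1182, Mul(Mul(1511, Rational(1, 699)), Add(Rational(11, 12), Rational(400, 169), Rational(-640, 13)))) = Add(1182, Mul(Rational(1511, 699), Rational(-93181, 2028))) = Add(1182, Rational(-140796491, 1417572)) = Rational(1534773613, 1417572)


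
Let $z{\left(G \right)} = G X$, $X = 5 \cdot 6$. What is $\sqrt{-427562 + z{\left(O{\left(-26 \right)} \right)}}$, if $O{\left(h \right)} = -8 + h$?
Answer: $11 i \sqrt{3542} \approx 654.66 i$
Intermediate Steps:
$X = 30$
$z{\left(G \right)} = 30 G$ ($z{\left(G \right)} = G 30 = 30 G$)
$\sqrt{-427562 + z{\left(O{\left(-26 \right)} \right)}} = \sqrt{-427562 + 30 \left(-8 - 26\right)} = \sqrt{-427562 + 30 \left(-34\right)} = \sqrt{-427562 - 1020} = \sqrt{-428582} = 11 i \sqrt{3542}$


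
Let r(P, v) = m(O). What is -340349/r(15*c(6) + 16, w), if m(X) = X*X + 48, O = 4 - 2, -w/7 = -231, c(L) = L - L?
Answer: -340349/52 ≈ -6545.2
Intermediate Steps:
c(L) = 0
w = 1617 (w = -7*(-231) = 1617)
O = 2
m(X) = 48 + X**2 (m(X) = X**2 + 48 = 48 + X**2)
r(P, v) = 52 (r(P, v) = 48 + 2**2 = 48 + 4 = 52)
-340349/r(15*c(6) + 16, w) = -340349/52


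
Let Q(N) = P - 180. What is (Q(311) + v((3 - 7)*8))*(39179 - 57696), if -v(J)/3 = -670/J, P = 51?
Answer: 56828673/16 ≈ 3.5518e+6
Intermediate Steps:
v(J) = 2010/J (v(J) = -(-2010)/J = 2010/J)
Q(N) = -129 (Q(N) = 51 - 180 = -129)
(Q(311) + v((3 - 7)*8))*(39179 - 57696) = (-129 + 2010/(((3 - 7)*8)))*(39179 - 57696) = (-129 + 2010/((-4*8)))*(-18517) = (-129 + 2010/(-32))*(-18517) = (-129 + 2010*(-1/32))*(-18517) = (-129 - 1005/16)*(-18517) = -3069/16*(-18517) = 56828673/16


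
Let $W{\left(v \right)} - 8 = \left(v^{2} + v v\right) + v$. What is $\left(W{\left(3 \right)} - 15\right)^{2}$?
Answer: $196$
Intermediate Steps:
$W{\left(v \right)} = 8 + v + 2 v^{2}$ ($W{\left(v \right)} = 8 + \left(\left(v^{2} + v v\right) + v\right) = 8 + \left(\left(v^{2} + v^{2}\right) + v\right) = 8 + \left(2 v^{2} + v\right) = 8 + \left(v + 2 v^{2}\right) = 8 + v + 2 v^{2}$)
$\left(W{\left(3 \right)} - 15\right)^{2} = \left(\left(8 + 3 + 2 \cdot 3^{2}\right) - 15\right)^{2} = \left(\left(8 + 3 + 2 \cdot 9\right) - 15\right)^{2} = \left(\left(8 + 3 + 18\right) - 15\right)^{2} = \left(29 - 15\right)^{2} = 14^{2} = 196$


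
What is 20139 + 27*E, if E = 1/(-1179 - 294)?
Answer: 9888240/491 ≈ 20139.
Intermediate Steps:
E = -1/1473 (E = 1/(-1473) = -1/1473 ≈ -0.00067889)
20139 + 27*E = 20139 + 27*(-1/1473) = 20139 - 9/491 = 9888240/491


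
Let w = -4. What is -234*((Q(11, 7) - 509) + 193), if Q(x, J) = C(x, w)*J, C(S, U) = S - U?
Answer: 49374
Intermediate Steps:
Q(x, J) = J*(4 + x) (Q(x, J) = (x - 1*(-4))*J = (x + 4)*J = (4 + x)*J = J*(4 + x))
-234*((Q(11, 7) - 509) + 193) = -234*((7*(4 + 11) - 509) + 193) = -234*((7*15 - 509) + 193) = -234*((105 - 509) + 193) = -234*(-404 + 193) = -234*(-211) = 49374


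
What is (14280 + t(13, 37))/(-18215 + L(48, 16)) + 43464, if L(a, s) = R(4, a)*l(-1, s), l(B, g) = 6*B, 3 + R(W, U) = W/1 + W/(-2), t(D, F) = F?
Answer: 5693681/131 ≈ 43463.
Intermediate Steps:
R(W, U) = -3 + W/2 (R(W, U) = -3 + (W/1 + W/(-2)) = -3 + (W*1 + W*(-½)) = -3 + (W - W/2) = -3 + W/2)
L(a, s) = 6 (L(a, s) = (-3 + (½)*4)*(6*(-1)) = (-3 + 2)*(-6) = -1*(-6) = 6)
(14280 + t(13, 37))/(-18215 + L(48, 16)) + 43464 = (14280 + 37)/(-18215 + 6) + 43464 = 14317/(-18209) + 43464 = 14317*(-1/18209) + 43464 = -103/131 + 43464 = 5693681/131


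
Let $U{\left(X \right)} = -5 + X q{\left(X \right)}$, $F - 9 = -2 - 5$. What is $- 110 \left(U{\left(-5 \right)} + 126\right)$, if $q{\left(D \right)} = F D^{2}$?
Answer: $14190$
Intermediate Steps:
$F = 2$ ($F = 9 - 7 = 2$)
$q{\left(D \right)} = 2 D^{2}$
$U{\left(X \right)} = -5 + 2 X^{3}$ ($U{\left(X \right)} = -5 + X 2 X^{2} = -5 + 2 X^{3}$)
$- 110 \left(U{\left(-5 \right)} + 126\right) = - 110 \left(\left(-5 + 2 \left(-5\right)^{3}\right) + 126\right) = - 110 \left(\left(-5 + 2 \left(-125\right)\right) + 126\right) = - 110 \left(\left(-5 - 250\right) + 126\right) = - 110 \left(-255 + 126\right) = \left(-110\right) \left(-129\right) = 14190$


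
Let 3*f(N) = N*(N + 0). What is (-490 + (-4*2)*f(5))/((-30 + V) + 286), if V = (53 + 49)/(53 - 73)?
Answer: -16700/7527 ≈ -2.2187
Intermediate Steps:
f(N) = N²/3 (f(N) = (N*(N + 0))/3 = (N*N)/3 = N²/3)
V = -51/10 (V = 102/(-20) = 102*(-1/20) = -51/10 ≈ -5.1000)
(-490 + (-4*2)*f(5))/((-30 + V) + 286) = (-490 + (-4*2)*((⅓)*5²))/((-30 - 51/10) + 286) = (-490 - 8*25/3)/(-351/10 + 286) = (-490 - 8*25/3)/(2509/10) = (-490 - 200/3)*(10/2509) = -1670/3*10/2509 = -16700/7527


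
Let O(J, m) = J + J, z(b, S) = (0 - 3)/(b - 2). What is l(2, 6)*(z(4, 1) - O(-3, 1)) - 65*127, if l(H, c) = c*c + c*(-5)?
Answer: -8228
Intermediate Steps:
z(b, S) = -3/(-2 + b)
O(J, m) = 2*J
l(H, c) = c**2 - 5*c
l(2, 6)*(z(4, 1) - O(-3, 1)) - 65*127 = (6*(-5 + 6))*(-3/(-2 + 4) - 2*(-3)) - 65*127 = (6*1)*(-3/2 - 1*(-6)) - 8255 = 6*(-3*1/2 + 6) - 8255 = 6*(-3/2 + 6) - 8255 = 6*(9/2) - 8255 = 27 - 8255 = -8228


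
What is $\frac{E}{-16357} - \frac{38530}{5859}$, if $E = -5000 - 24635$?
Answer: $- \frac{456603745}{95835663} \approx -4.7644$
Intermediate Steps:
$E = -29635$
$\frac{E}{-16357} - \frac{38530}{5859} = - \frac{29635}{-16357} - \frac{38530}{5859} = \left(-29635\right) \left(- \frac{1}{16357}\right) - \frac{38530}{5859} = \frac{29635}{16357} - \frac{38530}{5859} = - \frac{456603745}{95835663}$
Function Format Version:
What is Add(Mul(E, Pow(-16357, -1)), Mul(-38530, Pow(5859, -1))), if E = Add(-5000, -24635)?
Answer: Rational(-456603745, 95835663) ≈ -4.7644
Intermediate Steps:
E = -29635
Add(Mul(E, Pow(-16357, -1)), Mul(-38530, Pow(5859, -1))) = Add(Mul(-29635, Pow(-16357, -1)), Mul(-38530, Pow(5859, -1))) = Add(Mul(-29635, Rational(-1, 16357)), Mul(-38530, Rational(1, 5859))) = Add(Rational(29635, 16357), Rational(-38530, 5859)) = Rational(-456603745, 95835663)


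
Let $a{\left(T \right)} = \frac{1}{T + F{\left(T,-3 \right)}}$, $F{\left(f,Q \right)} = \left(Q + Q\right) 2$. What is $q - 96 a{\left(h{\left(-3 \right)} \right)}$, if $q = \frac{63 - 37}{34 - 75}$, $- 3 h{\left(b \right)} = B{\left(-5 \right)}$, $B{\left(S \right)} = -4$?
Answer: $\frac{343}{41} \approx 8.3659$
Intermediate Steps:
$F{\left(f,Q \right)} = 4 Q$ ($F{\left(f,Q \right)} = 2 Q 2 = 4 Q$)
$h{\left(b \right)} = \frac{4}{3}$ ($h{\left(b \right)} = \left(- \frac{1}{3}\right) \left(-4\right) = \frac{4}{3}$)
$a{\left(T \right)} = \frac{1}{-12 + T}$ ($a{\left(T \right)} = \frac{1}{T + 4 \left(-3\right)} = \frac{1}{T - 12} = \frac{1}{-12 + T}$)
$q = - \frac{26}{41}$ ($q = \frac{26}{-41} = 26 \left(- \frac{1}{41}\right) = - \frac{26}{41} \approx -0.63415$)
$q - 96 a{\left(h{\left(-3 \right)} \right)} = - \frac{26}{41} - \frac{96}{-12 + \frac{4}{3}} = - \frac{26}{41} - \frac{96}{- \frac{32}{3}} = - \frac{26}{41} - -9 = - \frac{26}{41} + 9 = \frac{343}{41}$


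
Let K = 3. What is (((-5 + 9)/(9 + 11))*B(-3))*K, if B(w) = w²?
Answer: 27/5 ≈ 5.4000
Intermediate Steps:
(((-5 + 9)/(9 + 11))*B(-3))*K = (((-5 + 9)/(9 + 11))*(-3)²)*3 = ((4/20)*9)*3 = ((4*(1/20))*9)*3 = ((⅕)*9)*3 = (9/5)*3 = 27/5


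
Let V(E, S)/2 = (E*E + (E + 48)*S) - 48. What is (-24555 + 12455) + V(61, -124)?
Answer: -31786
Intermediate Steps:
V(E, S) = -96 + 2*E² + 2*S*(48 + E) (V(E, S) = 2*((E*E + (E + 48)*S) - 48) = 2*((E² + (48 + E)*S) - 48) = 2*((E² + S*(48 + E)) - 48) = 2*(-48 + E² + S*(48 + E)) = -96 + 2*E² + 2*S*(48 + E))
(-24555 + 12455) + V(61, -124) = (-24555 + 12455) + (-96 + 2*61² + 96*(-124) + 2*61*(-124)) = -12100 + (-96 + 2*3721 - 11904 - 15128) = -12100 + (-96 + 7442 - 11904 - 15128) = -12100 - 19686 = -31786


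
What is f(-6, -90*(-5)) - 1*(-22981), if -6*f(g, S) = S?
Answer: 22906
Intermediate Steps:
f(g, S) = -S/6
f(-6, -90*(-5)) - 1*(-22981) = -(-15)*(-5) - 1*(-22981) = -⅙*450 + 22981 = -75 + 22981 = 22906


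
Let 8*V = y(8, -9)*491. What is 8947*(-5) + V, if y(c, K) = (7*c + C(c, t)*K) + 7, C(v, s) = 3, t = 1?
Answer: -85051/2 ≈ -42526.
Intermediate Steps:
y(c, K) = 7 + 3*K + 7*c (y(c, K) = (7*c + 3*K) + 7 = (3*K + 7*c) + 7 = 7 + 3*K + 7*c)
V = 4419/2 (V = ((7 + 3*(-9) + 7*8)*491)/8 = ((7 - 27 + 56)*491)/8 = (36*491)/8 = (⅛)*17676 = 4419/2 ≈ 2209.5)
8947*(-5) + V = 8947*(-5) + 4419/2 = -44735 + 4419/2 = -85051/2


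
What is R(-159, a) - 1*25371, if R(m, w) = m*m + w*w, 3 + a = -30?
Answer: 999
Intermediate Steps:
a = -33 (a = -3 - 30 = -33)
R(m, w) = m² + w²
R(-159, a) - 1*25371 = ((-159)² + (-33)²) - 1*25371 = (25281 + 1089) - 25371 = 26370 - 25371 = 999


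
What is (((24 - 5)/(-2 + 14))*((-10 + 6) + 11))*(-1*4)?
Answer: -133/3 ≈ -44.333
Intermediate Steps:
(((24 - 5)/(-2 + 14))*((-10 + 6) + 11))*(-1*4) = ((19/12)*(-4 + 11))*(-4) = ((19*(1/12))*7)*(-4) = ((19/12)*7)*(-4) = (133/12)*(-4) = -133/3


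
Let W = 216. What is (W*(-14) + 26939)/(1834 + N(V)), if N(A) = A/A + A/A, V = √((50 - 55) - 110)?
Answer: 23915/1836 ≈ 13.026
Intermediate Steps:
V = I*√115 (V = √(-5 - 110) = √(-115) = I*√115 ≈ 10.724*I)
N(A) = 2 (N(A) = 1 + 1 = 2)
(W*(-14) + 26939)/(1834 + N(V)) = (216*(-14) + 26939)/(1834 + 2) = (-3024 + 26939)/1836 = 23915*(1/1836) = 23915/1836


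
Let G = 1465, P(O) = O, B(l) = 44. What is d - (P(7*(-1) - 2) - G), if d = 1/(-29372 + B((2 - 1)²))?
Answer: 43229471/29328 ≈ 1474.0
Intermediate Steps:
d = -1/29328 (d = 1/(-29372 + 44) = 1/(-29328) = -1/29328 ≈ -3.4097e-5)
d - (P(7*(-1) - 2) - G) = -1/29328 - ((7*(-1) - 2) - 1*1465) = -1/29328 - ((-7 - 2) - 1465) = -1/29328 - (-9 - 1465) = -1/29328 - 1*(-1474) = -1/29328 + 1474 = 43229471/29328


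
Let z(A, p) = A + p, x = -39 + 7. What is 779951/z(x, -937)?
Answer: -779951/969 ≈ -804.90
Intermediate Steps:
x = -32
779951/z(x, -937) = 779951/(-32 - 937) = 779951/(-969) = 779951*(-1/969) = -779951/969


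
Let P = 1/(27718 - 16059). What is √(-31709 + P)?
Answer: I*√4310276686570/11659 ≈ 178.07*I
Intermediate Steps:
P = 1/11659 ≈ 8.5771e-5
√(-31709 + P) = √(-31709 + 1/11659) = √(-369695230/11659) = I*√4310276686570/11659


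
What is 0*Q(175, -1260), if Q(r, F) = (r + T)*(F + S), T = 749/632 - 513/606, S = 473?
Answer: 0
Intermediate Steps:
T = 21613/63832 (T = 749*(1/632) - 513*1/606 = 749/632 - 171/202 = 21613/63832 ≈ 0.33859)
Q(r, F) = (473 + F)*(21613/63832 + r) (Q(r, F) = (r + 21613/63832)*(F + 473) = (21613/63832 + r)*(473 + F) = (473 + F)*(21613/63832 + r))
0*Q(175, -1260) = 0*(10222949/63832 + 473*175 + (21613/63832)*(-1260) - 1260*175) = 0*(10222949/63832 + 82775 - 6808095/15958 - 220500) = 0*(-8808271631/63832) = 0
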